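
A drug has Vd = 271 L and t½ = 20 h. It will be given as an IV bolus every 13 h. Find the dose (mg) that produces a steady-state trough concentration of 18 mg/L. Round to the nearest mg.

τ/t½ = 13/20 ≈ 0.65, so f = (1/2)^(13/20) ≈ 0.637280.
Cmin,ss = (D/Vd)·f/(1−f), so D = Cmin,ss·Vd·(1−f)/f.
D = 18 × 271 × (1−f)/f ≈ 18 × 271 × 0.56917 ≈ 2776.41 mg.

2776 mg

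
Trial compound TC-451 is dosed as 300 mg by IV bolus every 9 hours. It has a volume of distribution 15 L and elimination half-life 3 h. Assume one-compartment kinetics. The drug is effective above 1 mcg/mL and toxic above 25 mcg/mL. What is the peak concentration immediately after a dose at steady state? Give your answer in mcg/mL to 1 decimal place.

The dosing interval is 3 half-lives, so f = 2^(−3) = 0.125.
Accumulation ratio R = 1/(1 − f) = 1/0.875 = 8/7.
Single-dose peak C₀ = D/Vd = 300/15 = 20 mcg/mL.
Steady-state peak Cmax,ss = C₀·R = 20 × 8/7 ≈ 22.857 mcg/mL.
Peak 22.9 mcg/mL vs MTC 25 mcg/mL: below toxic threshold.

22.9 mcg/mL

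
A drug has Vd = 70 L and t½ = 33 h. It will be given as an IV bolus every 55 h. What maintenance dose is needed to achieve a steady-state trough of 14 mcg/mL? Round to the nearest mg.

τ/t½ = 55/33 ≈ 1.6667, so f = (1/2)^(55/33) ≈ 0.314980.
Cmin,ss = (D/Vd)·f/(1−f), so D = Cmin,ss·Vd·(1−f)/f.
D = 14 × 70 × (1−f)/f ≈ 14 × 70 × 2.17480 ≈ 2131.30 mg.

2131 mg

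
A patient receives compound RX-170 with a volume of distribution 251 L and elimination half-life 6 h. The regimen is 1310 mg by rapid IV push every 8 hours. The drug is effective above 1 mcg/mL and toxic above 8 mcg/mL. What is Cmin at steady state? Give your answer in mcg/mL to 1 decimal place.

Over one 8-h interval, 8/6 ≈ 1.3333 half-lives elapse, leaving f ≈ 0.3969 of each dose.
Accumulation ratio R = 1/(1 − f) ≈ 1/0.6031 ≈ 1.6581.
Each bolus raises the concentration by D/Vd = 1310/251 ≈ 5.219 mcg/mL.
Cmax,ss = C₀/(1 − f) ≈ 5.219/0.6031 ≈ 8.654 mcg/mL.
Steady-state trough Cmin,ss = Cmax,ss·f ≈ 8.654 × 0.3969 ≈ 3.435 mcg/mL.
Trough 3.4 mcg/mL vs MEC 1 mcg/mL: adequate.

3.4 mcg/mL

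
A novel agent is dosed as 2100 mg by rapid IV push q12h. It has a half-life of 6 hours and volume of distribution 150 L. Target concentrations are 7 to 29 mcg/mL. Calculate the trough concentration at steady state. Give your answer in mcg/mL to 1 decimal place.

4.7 mcg/mL

The dosing interval is 2 half-lives, so f = 2^(−2) = 0.25.
At steady state, R = 1/(1 − 0.25) = 4/3.
Single-dose peak C₀ = D/Vd = 2100/150 = 14 mcg/mL.
Steady-state peak Cmax,ss = C₀·R = 14 × 4/3 ≈ 18.667 mcg/mL.
Steady-state trough Cmin,ss = Cmax,ss·f ≈ 18.667 × 0.25 ≈ 4.667 mcg/mL.
Trough 4.7 mcg/mL vs MEC 7 mcg/mL: subtherapeutic.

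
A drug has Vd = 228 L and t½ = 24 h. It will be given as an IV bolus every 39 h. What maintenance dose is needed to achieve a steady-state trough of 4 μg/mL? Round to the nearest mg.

τ/t½ = 39/24 ≈ 1.625, so f = (1/2)^(39/24) ≈ 0.324210.
Cmin,ss = (D/Vd)·f/(1−f), so D = Cmin,ss·Vd·(1−f)/f.
D = 4 × 228 × (1−f)/f ≈ 4 × 228 × 2.08442 ≈ 1900.99 mg.

1901 mg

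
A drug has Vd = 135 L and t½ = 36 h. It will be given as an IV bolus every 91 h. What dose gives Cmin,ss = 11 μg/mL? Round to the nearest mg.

7079 mg

τ/t½ = 91/36 ≈ 2.5278, so f = (1/2)^(91/36) ≈ 0.173406.
Cmin,ss = (D/Vd)·f/(1−f), so D = Cmin,ss·Vd·(1−f)/f.
D = 11 × 135 × (1−f)/f ≈ 11 × 135 × 4.76681 ≈ 7078.71 mg.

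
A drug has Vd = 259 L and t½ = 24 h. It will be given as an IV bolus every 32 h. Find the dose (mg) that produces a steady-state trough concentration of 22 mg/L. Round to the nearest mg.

8660 mg

τ/t½ = 32/24 ≈ 1.3333, so f = (1/2)^(32/24) ≈ 0.396850.
Cmin,ss = (D/Vd)·f/(1−f), so D = Cmin,ss·Vd·(1−f)/f.
D = 22 × 259 × (1−f)/f ≈ 22 × 259 × 1.51984 ≈ 8660.05 mg.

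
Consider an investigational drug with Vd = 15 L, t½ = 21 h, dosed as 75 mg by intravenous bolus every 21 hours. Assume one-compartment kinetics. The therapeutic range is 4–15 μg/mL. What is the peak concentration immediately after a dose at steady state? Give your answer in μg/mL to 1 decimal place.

τ = 21 h = 1 half-life, so f = (1/2)^1 = 0.5.
At steady state, R = 1/(1 − 0.5) = 2/1.
Single-dose peak C₀ = D/Vd = 75/15 = 5 μg/mL.
Steady-state peak Cmax,ss = C₀·R = 5 × 2/1 ≈ 10.000 μg/mL.
Peak 10.0 μg/mL vs MTC 15 μg/mL: below toxic threshold.

10.0 μg/mL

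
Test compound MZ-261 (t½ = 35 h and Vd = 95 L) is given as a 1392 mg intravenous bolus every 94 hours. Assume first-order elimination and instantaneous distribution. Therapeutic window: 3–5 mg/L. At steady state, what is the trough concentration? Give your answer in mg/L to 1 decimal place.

2.7 mg/L

τ/t½ = 94/35 ≈ 2.6857, so fraction remaining f = (1/2)^(94/35) ≈ 0.1554.
Single-dose peak C₀ = D/Vd = 1392/95 ≈ 14.653 mg/L.
Steady-state trough Cmin,ss = C₀·f/(1−f) ≈ 14.653 × 0.1554/0.8446 ≈ 2.696 mg/L.
Trough 2.7 mg/L vs MEC 3 mg/L: subtherapeutic.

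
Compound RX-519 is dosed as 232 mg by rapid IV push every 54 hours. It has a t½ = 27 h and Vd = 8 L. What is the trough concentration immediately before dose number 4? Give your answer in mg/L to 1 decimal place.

9.5 mg/L

f = (1/2)^(τ/t½) = (1/2)^(54/27) ≈ 0.2500.
C₀ = D/Vd = 232/8 ≈ 29.000 mg/L.
Before the 4th dose, 3 doses have been given. Superposition: Cmin = C₀·(f + f² + … + f^3).
≈ 29.000 × (0.2500 + 0.0625 + 0.0156) ≈ 29.000 × 0.3281 ≈ 9.515 mg/L.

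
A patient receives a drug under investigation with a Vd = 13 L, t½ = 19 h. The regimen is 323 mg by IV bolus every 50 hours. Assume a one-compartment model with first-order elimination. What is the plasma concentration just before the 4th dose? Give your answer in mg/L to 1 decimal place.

f = (1/2)^(τ/t½) = (1/2)^(50/19) ≈ 0.1614.
C₀ = D/Vd = 323/13 ≈ 24.846 mg/L.
Before the 4th dose, 3 doses have been given. Superposition: Cmin = C₀·(f + f² + … + f^3).
≈ 24.846 × (0.1614 + 0.0260 + 0.0042) ≈ 24.846 × 0.1916 ≈ 4.760 mg/L.

4.8 mg/L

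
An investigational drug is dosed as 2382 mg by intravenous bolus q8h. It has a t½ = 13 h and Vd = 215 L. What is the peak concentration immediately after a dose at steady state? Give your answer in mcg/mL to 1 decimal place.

31.9 mcg/mL

Over one 8-h interval, 8/13 ≈ 0.61538 half-lives elapse, leaving f ≈ 0.6528 of each dose.
Accumulation ratio R = 1/(1 − f) ≈ 1/0.3472 ≈ 2.8802.
Single-dose peak C₀ = D/Vd = 2382/215 ≈ 11.079 mcg/mL.
Steady-state peak Cmax,ss = C₀·R ≈ 11.079 × 2.8802 ≈ 31.910 mcg/mL.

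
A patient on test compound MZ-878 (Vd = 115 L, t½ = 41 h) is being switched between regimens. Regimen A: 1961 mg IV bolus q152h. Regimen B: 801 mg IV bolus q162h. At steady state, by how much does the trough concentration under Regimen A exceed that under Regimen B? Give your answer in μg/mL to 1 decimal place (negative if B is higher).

0.9 μg/mL

Regimen A: f = (1/2)^(152/41) ≈ 0.0766; Cmin,ss = (1961/115)·f/(1−f) ≈ 1.415 μg/mL.
Regimen B: f = (1/2)^(162/41) ≈ 0.0646; Cmin,ss = (801/115)·f/(1−f) ≈ 0.481 μg/mL.
Difference ≈ 1.415 − 0.481 ≈ 0.934 μg/mL.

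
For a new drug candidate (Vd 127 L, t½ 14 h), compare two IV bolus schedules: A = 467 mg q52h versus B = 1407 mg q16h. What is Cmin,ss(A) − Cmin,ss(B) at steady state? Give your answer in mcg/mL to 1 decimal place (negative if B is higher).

-8.9 mcg/mL

Regimen A: f = (1/2)^(52/14) ≈ 0.0762; Cmin,ss = (467/127)·f/(1−f) ≈ 0.303 mcg/mL.
Regimen B: f = (1/2)^(16/14) ≈ 0.4529; Cmin,ss = (1407/127)·f/(1−f) ≈ 9.171 mcg/mL.
Difference ≈ 0.303 − 9.171 ≈ -8.868 mcg/mL.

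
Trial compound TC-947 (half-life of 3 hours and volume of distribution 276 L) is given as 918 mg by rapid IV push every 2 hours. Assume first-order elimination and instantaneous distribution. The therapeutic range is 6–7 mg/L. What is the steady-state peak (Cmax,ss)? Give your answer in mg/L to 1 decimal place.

k = ln2/t½ = ln2/3 ≈ 0.231049 h⁻¹; fraction remaining f = e^(−kτ) = e^(−0.231049×2) ≈ 0.6300.
Accumulation ratio R = 1/(1 − f) ≈ 1/0.3700 ≈ 2.7027.
Each bolus raises the concentration by D/Vd = 918/276 ≈ 3.326 mg/L.
Cmax,ss = C₀/(1 − f) ≈ 3.326/0.3700 ≈ 8.989 mg/L.
Peak 9.0 mg/L vs MTC 7 mg/L: exceeds toxic threshold.

9.0 mg/L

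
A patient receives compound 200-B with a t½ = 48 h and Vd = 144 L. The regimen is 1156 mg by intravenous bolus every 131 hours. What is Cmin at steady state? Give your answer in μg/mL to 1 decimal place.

k = ln2/t½ = ln2/48 ≈ 0.014441 h⁻¹; fraction remaining f = e^(−kτ) = e^(−0.014441×131) ≈ 0.1508.
At steady state, accumulation factor R = 1/(1 − e^(−kτ)) ≈ 1.1776.
Single-dose peak C₀ = D/Vd = 1156/144 ≈ 8.028 μg/mL.
Cmax,ss = C₀/(1 − f) ≈ 8.028/0.8492 ≈ 9.454 μg/mL.
One interval later, Cmin,ss = Cmax,ss·e^(−kτ) ≈ 9.454 × 0.1508 ≈ 1.426 μg/mL.

1.4 μg/mL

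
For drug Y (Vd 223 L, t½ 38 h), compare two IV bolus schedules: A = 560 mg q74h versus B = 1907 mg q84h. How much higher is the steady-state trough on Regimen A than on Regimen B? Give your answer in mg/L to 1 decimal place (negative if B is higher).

-1.5 mg/L

Regimen A: f = (1/2)^(74/38) ≈ 0.2593; Cmin,ss = (560/223)·f/(1−f) ≈ 0.879 mg/L.
Regimen B: f = (1/2)^(84/38) ≈ 0.2161; Cmin,ss = (1907/223)·f/(1−f) ≈ 2.357 mg/L.
Difference ≈ 0.879 − 2.357 ≈ -1.478 mg/L.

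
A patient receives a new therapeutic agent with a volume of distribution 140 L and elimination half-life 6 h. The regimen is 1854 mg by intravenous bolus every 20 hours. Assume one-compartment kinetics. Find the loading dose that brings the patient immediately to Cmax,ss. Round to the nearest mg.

f = (1/2)^(20/6) ≈ 0.099213; accumulation ratio R = 1/(1−f) ≈ 1.11014.
Loading dose to hit Cmax,ss on first dose: D_load = D_maint·R ≈ 1854 × 1.11014 ≈ 2058.20 mg.

2058 mg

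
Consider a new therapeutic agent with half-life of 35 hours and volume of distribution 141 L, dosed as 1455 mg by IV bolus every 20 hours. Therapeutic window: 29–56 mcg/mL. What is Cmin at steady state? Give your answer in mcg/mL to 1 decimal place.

k = ln2/t½ = ln2/35 ≈ 0.019804 h⁻¹; fraction remaining f = e^(−kτ) = e^(−0.019804×20) ≈ 0.6730.
Accumulation ratio R = 1/(1 − f) ≈ 1/0.3270 ≈ 3.0581.
Single-dose peak C₀ = D/Vd = 1455/141 ≈ 10.319 mcg/mL.
Steady-state peak Cmax,ss = C₀·R ≈ 10.319 × 3.0581 ≈ 31.557 mcg/mL.
Steady-state trough Cmin,ss = Cmax,ss·f ≈ 31.557 × 0.6730 ≈ 21.238 mcg/mL.
Trough 21.2 mcg/mL vs MEC 29 mcg/mL: subtherapeutic.

21.2 mcg/mL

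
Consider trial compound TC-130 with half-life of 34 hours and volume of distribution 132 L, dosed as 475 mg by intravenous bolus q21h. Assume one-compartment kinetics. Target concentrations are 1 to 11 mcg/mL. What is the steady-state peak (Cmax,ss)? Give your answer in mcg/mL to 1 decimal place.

τ/t½ = 21/34 ≈ 0.61765, so fraction remaining f = (1/2)^(21/34) ≈ 0.6517.
Accumulation ratio R = 1/(1 − f) ≈ 1/0.3483 ≈ 2.8711.
Each bolus raises the concentration by D/Vd = 475/132 ≈ 3.598 mcg/mL.
Steady-state peak Cmax,ss = C₀·R ≈ 3.598 × 2.8711 ≈ 10.330 mcg/mL.
Peak 10.3 mcg/mL vs MTC 11 mcg/mL: below toxic threshold.

10.3 mcg/mL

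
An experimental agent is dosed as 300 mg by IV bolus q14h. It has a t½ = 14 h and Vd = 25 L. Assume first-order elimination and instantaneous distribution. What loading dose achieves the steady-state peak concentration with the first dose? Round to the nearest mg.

f = (1/2)^(14/14) ≈ 0.500000; accumulation ratio R = 1/(1−f) ≈ 2.00000.
Loading dose to hit Cmax,ss on first dose: D_load = D_maint·R ≈ 300 × 2.00000 ≈ 600.00 mg.

600 mg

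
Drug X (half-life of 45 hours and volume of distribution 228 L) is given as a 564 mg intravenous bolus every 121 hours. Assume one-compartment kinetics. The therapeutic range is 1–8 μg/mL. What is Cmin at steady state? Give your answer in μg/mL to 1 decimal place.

0.5 μg/mL

Over one 121-h interval, 121/45 ≈ 2.6889 half-lives elapse, leaving f ≈ 0.1551 of each dose.
Each bolus raises the concentration by D/Vd = 564/228 ≈ 2.474 μg/mL.
Steady-state trough Cmin,ss = C₀·f/(1−f) ≈ 2.474 × 0.1551/0.8449 ≈ 0.454 μg/mL.
Trough 0.5 μg/mL vs MEC 1 μg/mL: subtherapeutic.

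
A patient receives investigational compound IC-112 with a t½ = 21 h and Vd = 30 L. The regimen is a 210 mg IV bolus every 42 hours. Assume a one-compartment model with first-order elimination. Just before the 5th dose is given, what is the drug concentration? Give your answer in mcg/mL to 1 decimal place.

2.3 mcg/mL

f = (1/2)^(τ/t½) = (1/2)^(42/21) ≈ 0.2500.
C₀ = D/Vd = 210/30 ≈ 7.000 mcg/mL.
Before the 5th dose, 4 doses have been given. Superposition: Cmin = C₀·(f + f² + … + f^4).
≈ 7.000 × (0.2500 + 0.0625 + 0.0156 + 0.0039) ≈ 7.000 × 0.3320 ≈ 2.324 mcg/mL.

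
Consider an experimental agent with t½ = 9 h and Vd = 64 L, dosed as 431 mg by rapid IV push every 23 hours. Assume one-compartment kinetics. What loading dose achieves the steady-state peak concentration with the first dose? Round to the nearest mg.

519 mg

f = (1/2)^(23/9) ≈ 0.170099; accumulation ratio R = 1/(1−f) ≈ 1.20496.
Loading dose to hit Cmax,ss on first dose: D_load = D_maint·R ≈ 431 × 1.20496 ≈ 519.34 mg.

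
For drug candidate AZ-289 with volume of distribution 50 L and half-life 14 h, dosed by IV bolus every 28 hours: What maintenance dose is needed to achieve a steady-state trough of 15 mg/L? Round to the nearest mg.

2250 mg

τ/t½ = 28/14 ≈ 2, so f = (1/2)^(28/14) ≈ 0.250000.
Cmin,ss = (D/Vd)·f/(1−f), so D = Cmin,ss·Vd·(1−f)/f.
D = 15 × 50 × (1−f)/f ≈ 15 × 50 × 3.00000 ≈ 2250.00 mg.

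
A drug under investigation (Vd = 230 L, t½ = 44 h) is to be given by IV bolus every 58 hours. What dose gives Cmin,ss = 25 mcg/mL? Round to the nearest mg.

8588 mg

τ/t½ = 58/44 ≈ 1.3182, so f = (1/2)^(58/44) ≈ 0.401040.
Cmin,ss = (D/Vd)·f/(1−f), so D = Cmin,ss·Vd·(1−f)/f.
D = 25 × 230 × (1−f)/f ≈ 25 × 230 × 1.49352 ≈ 8587.74 mg.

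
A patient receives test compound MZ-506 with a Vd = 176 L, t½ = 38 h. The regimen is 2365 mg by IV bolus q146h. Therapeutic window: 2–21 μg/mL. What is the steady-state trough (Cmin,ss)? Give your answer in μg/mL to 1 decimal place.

1.0 μg/mL

Over one 146-h interval, 146/38 ≈ 3.8421 half-lives elapse, leaving f ≈ 0.0697 of each dose.
At steady state, accumulation factor R = 1/(1 − e^(−kτ)) ≈ 1.0749.
Single-dose peak C₀ = D/Vd = 2365/176 ≈ 13.438 μg/mL.
Steady-state peak Cmax,ss = C₀·R ≈ 13.438 × 1.0749 ≈ 14.445 μg/mL.
One interval later, Cmin,ss = Cmax,ss·e^(−kτ) ≈ 14.445 × 0.0697 ≈ 1.007 μg/mL.
Trough 1.0 μg/mL vs MEC 2 μg/mL: subtherapeutic.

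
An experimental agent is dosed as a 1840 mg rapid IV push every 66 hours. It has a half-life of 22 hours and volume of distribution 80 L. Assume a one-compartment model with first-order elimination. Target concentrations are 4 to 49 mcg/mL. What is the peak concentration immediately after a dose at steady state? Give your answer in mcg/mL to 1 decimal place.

26.3 mcg/mL

τ = 66 h = 3 half-lives, so f = (1/2)^3 = 0.125.
Accumulation ratio R = 1/(1 − f) = 1/0.875 = 8/7.
Single-dose peak C₀ = D/Vd = 1840/80 = 23 mcg/mL.
Steady-state peak Cmax,ss = C₀·R = 23 × 8/7 ≈ 26.286 mcg/mL.
Peak 26.3 mcg/mL vs MTC 49 mcg/mL: below toxic threshold.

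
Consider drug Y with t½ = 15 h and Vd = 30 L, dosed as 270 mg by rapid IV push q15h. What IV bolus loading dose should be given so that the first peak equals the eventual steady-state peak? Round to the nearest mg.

f = (1/2)^(15/15) ≈ 0.500000; accumulation ratio R = 1/(1−f) ≈ 2.00000.
Loading dose to hit Cmax,ss on first dose: D_load = D_maint·R ≈ 270 × 2.00000 ≈ 540.00 mg.

540 mg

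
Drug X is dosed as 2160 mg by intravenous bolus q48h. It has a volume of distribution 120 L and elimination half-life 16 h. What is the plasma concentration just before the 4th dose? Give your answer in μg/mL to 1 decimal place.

f = (1/2)^(τ/t½) = (1/2)^(48/16) ≈ 0.1250.
C₀ = D/Vd = 2160/120 ≈ 18.000 μg/mL.
Before the 4th dose, 3 doses have been given. Superposition: Cmin = C₀·(f + f² + … + f^3).
≈ 18.000 × (0.1250 + 0.0156 + 0.0020) ≈ 18.000 × 0.1426 ≈ 2.567 μg/mL.

2.6 μg/mL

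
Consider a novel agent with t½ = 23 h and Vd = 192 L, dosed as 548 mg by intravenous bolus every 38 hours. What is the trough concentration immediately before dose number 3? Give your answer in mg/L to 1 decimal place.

f = (1/2)^(τ/t½) = (1/2)^(38/23) ≈ 0.3182.
C₀ = D/Vd = 548/192 ≈ 2.854 mg/L.
Before the 3rd dose, 2 doses have been given. Superposition: Cmin = C₀·(f + f²).
≈ 2.854 × (0.3182 + 0.1013) ≈ 2.854 × 0.4195 ≈ 1.197 mg/L.

1.2 mg/L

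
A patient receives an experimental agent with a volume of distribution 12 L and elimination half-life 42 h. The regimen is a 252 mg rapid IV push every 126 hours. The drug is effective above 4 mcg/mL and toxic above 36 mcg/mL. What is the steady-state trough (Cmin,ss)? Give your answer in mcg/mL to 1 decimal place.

τ = 126 h = 3 half-lives, so f = (1/2)^3 = 0.125.
Accumulation ratio R = 1/(1 − f) = 1/0.875 = 8/7.
Single-dose peak C₀ = D/Vd = 252/12 = 21 mcg/mL.
Steady-state peak Cmax,ss = C₀·R = 21 × 8/7 ≈ 24.000 mcg/mL.
Steady-state trough Cmin,ss = Cmax,ss·f ≈ 24.000 × 0.125 ≈ 3.000 mcg/mL.
Trough 3.0 mcg/mL vs MEC 4 mcg/mL: subtherapeutic.

3.0 mcg/mL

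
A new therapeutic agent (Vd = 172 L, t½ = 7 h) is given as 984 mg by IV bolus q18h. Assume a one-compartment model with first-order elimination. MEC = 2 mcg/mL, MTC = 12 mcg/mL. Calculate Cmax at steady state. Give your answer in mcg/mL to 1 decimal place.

6.9 mcg/mL

τ/t½ = 18/7 ≈ 2.5714, so fraction remaining f = (1/2)^(18/7) ≈ 0.1682.
At steady state, accumulation factor R = 1/(1 − e^(−kτ)) ≈ 1.2022.
Single-dose peak C₀ = D/Vd = 984/172 ≈ 5.721 mcg/mL.
Steady-state peak Cmax,ss = C₀·R ≈ 5.721 × 1.2022 ≈ 6.878 mcg/mL.
Peak 6.9 mcg/mL vs MTC 12 mcg/mL: below toxic threshold.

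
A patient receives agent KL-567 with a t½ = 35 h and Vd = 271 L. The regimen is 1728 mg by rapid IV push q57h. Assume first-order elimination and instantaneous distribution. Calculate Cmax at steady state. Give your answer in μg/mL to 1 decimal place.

9.4 μg/mL

τ/t½ = 57/35 ≈ 1.6286, so fraction remaining f = (1/2)^(57/35) ≈ 0.3234.
At steady state, accumulation factor R = 1/(1 − e^(−kτ)) ≈ 1.4780.
Single-dose peak C₀ = D/Vd = 1728/271 ≈ 6.376 μg/mL.
Steady-state peak Cmax,ss = C₀·R ≈ 6.376 × 1.4780 ≈ 9.424 μg/mL.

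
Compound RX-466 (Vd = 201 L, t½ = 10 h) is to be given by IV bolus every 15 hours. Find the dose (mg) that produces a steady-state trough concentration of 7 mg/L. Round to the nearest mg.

τ/t½ = 15/10 ≈ 1.5, so f = (1/2)^(15/10) ≈ 0.353553.
Cmin,ss = (D/Vd)·f/(1−f), so D = Cmin,ss·Vd·(1−f)/f.
D = 7 × 201 × (1−f)/f ≈ 7 × 201 × 1.82843 ≈ 2572.60 mg.

2573 mg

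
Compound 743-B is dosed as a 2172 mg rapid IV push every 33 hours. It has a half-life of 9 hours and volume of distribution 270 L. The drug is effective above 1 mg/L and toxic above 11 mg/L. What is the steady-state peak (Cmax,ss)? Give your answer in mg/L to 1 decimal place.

k = ln2/t½ = ln2/9 ≈ 0.077016 h⁻¹; fraction remaining f = e^(−kτ) = e^(−0.077016×33) ≈ 0.0787.
At steady state, accumulation factor R = 1/(1 − e^(−kτ)) ≈ 1.0854.
Each bolus raises the concentration by D/Vd = 2172/270 ≈ 8.044 mg/L.
Cmax,ss = C₀/(1 − f) ≈ 8.044/0.9213 ≈ 8.731 mg/L.
Peak 8.7 mg/L vs MTC 11 mg/L: below toxic threshold.

8.7 mg/L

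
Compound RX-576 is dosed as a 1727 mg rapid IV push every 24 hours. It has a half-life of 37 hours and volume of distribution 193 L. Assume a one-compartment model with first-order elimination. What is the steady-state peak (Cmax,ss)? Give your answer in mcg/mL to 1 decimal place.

24.7 mcg/mL

k = ln2/t½ = ln2/37 ≈ 0.018734 h⁻¹; fraction remaining f = e^(−kτ) = e^(−0.018734×24) ≈ 0.6379.
At steady state, accumulation factor R = 1/(1 − e^(−kτ)) ≈ 2.7617.
Each bolus raises the concentration by D/Vd = 1727/193 ≈ 8.948 mcg/mL.
Cmax,ss = C₀/(1 − f) ≈ 8.948/0.3621 ≈ 24.711 mcg/mL.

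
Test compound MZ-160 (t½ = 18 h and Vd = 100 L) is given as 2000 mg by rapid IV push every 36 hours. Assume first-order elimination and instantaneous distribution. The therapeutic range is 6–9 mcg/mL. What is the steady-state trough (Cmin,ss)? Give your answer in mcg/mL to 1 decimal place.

6.7 mcg/mL

τ = 36 h = 2 half-lives, so f = (1/2)^2 = 0.25.
At steady state, R = 1/(1 − 0.25) = 4/3.
Single-dose peak C₀ = D/Vd = 2000/100 = 20 mcg/mL.
Steady-state peak Cmax,ss = C₀·R = 20 × 4/3 ≈ 26.667 mcg/mL.
Steady-state trough Cmin,ss = Cmax,ss·f ≈ 26.667 × 0.25 ≈ 6.667 mcg/mL.
Trough 6.7 mcg/mL vs MEC 6 mcg/mL: adequate.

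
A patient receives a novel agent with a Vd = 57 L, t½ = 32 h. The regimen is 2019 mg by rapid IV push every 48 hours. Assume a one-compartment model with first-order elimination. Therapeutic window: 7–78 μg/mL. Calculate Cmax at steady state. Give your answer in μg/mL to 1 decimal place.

54.8 μg/mL

k = ln2/t½ = ln2/32 ≈ 0.021661 h⁻¹; fraction remaining f = e^(−kτ) = e^(−0.021661×48) ≈ 0.3536.
Accumulation ratio R = 1/(1 − f) ≈ 1/0.6464 ≈ 1.5470.
Single-dose peak C₀ = D/Vd = 2019/57 ≈ 35.421 μg/mL.
Steady-state peak Cmax,ss = C₀·R ≈ 35.421 × 1.5470 ≈ 54.796 μg/mL.
Peak 54.8 μg/mL vs MTC 78 μg/mL: below toxic threshold.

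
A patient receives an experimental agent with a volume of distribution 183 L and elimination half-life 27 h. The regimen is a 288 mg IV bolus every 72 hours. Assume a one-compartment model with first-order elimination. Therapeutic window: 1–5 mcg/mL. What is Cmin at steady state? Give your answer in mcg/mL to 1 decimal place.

0.3 mcg/mL

Over one 72-h interval, 72/27 ≈ 2.6667 half-lives elapse, leaving f ≈ 0.1575 of each dose.
At steady state, accumulation factor R = 1/(1 − e^(−kτ)) ≈ 1.1869.
Single-dose peak C₀ = D/Vd = 288/183 ≈ 1.574 mcg/mL.
Cmax,ss = C₀/(1 − f) ≈ 1.574/0.8425 ≈ 1.868 mcg/mL.
Steady-state trough Cmin,ss = Cmax,ss·f ≈ 1.868 × 0.1575 ≈ 0.294 mcg/mL.
Trough 0.3 mcg/mL vs MEC 1 mcg/mL: subtherapeutic.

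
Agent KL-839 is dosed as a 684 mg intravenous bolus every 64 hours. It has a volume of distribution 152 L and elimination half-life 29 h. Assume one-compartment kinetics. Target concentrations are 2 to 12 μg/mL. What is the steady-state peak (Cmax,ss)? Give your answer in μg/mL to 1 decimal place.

5.7 μg/mL

τ/t½ = 64/29 ≈ 2.2069, so fraction remaining f = (1/2)^(64/29) ≈ 0.2166.
Accumulation ratio R = 1/(1 − f) ≈ 1/0.7834 ≈ 1.2765.
Single-dose peak C₀ = D/Vd = 684/152 ≈ 4.500 μg/mL.
Steady-state peak Cmax,ss = C₀·R ≈ 4.500 × 1.2765 ≈ 5.744 μg/mL.
Peak 5.7 μg/mL vs MTC 12 μg/mL: below toxic threshold.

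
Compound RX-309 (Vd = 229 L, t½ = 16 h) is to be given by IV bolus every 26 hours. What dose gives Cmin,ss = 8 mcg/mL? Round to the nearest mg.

τ/t½ = 26/16 ≈ 1.625, so f = (1/2)^(26/16) ≈ 0.324210.
Cmin,ss = (D/Vd)·f/(1−f), so D = Cmin,ss·Vd·(1−f)/f.
D = 8 × 229 × (1−f)/f ≈ 8 × 229 × 2.08442 ≈ 3818.66 mg.

3819 mg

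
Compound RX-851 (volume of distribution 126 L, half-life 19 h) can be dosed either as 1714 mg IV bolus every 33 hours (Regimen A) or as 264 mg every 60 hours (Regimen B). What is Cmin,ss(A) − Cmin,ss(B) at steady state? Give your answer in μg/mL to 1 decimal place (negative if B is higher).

5.6 μg/mL

Regimen A: f = (1/2)^(33/19) ≈ 0.3000; Cmin,ss = (1714/126)·f/(1−f) ≈ 5.830 μg/mL.
Regimen B: f = (1/2)^(60/19) ≈ 0.1120; Cmin,ss = (264/126)·f/(1−f) ≈ 0.264 μg/mL.
Difference ≈ 5.830 − 0.264 ≈ 5.566 μg/mL.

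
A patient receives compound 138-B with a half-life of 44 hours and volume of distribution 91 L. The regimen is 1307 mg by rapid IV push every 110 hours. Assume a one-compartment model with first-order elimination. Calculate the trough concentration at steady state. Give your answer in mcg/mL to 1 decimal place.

3.1 mcg/mL

k = ln2/t½ = ln2/44 ≈ 0.015753 h⁻¹; fraction remaining f = e^(−kτ) = e^(−0.015753×110) ≈ 0.1768.
Accumulation ratio R = 1/(1 − f) ≈ 1/0.8232 ≈ 1.2148.
Single-dose peak C₀ = D/Vd = 1307/91 ≈ 14.363 mcg/mL.
Cmax,ss = C₀/(1 − f) ≈ 14.363/0.8232 ≈ 17.448 mcg/mL.
One interval later, Cmin,ss = Cmax,ss·e^(−kτ) ≈ 17.448 × 0.1768 ≈ 3.085 mcg/mL.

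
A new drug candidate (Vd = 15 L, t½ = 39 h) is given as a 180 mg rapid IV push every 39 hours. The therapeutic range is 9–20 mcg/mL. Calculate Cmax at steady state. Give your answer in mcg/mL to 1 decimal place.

The dosing interval is 1 half-life, so f = 2^(−1) = 0.5.
Accumulation ratio R = 1/(1 − f) = 1/0.5 = 2/1.
Single-dose peak C₀ = D/Vd = 180/15 = 12 mcg/mL.
Steady-state peak Cmax,ss = C₀·R = 12 × 2/1 ≈ 24.000 mcg/mL.
Peak 24.0 mcg/mL vs MTC 20 mcg/mL: exceeds toxic threshold.

24.0 mcg/mL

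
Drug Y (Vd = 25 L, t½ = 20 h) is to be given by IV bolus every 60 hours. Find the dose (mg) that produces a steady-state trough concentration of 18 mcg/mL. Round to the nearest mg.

τ/t½ = 60/20 ≈ 3, so f = (1/2)^(60/20) ≈ 0.125000.
Cmin,ss = (D/Vd)·f/(1−f), so D = Cmin,ss·Vd·(1−f)/f.
D = 18 × 25 × (1−f)/f ≈ 18 × 25 × 7.00000 ≈ 3150.00 mg.

3150 mg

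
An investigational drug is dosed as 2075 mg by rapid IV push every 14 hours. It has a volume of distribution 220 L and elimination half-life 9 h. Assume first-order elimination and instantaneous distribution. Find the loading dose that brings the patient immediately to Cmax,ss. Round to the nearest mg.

f = (1/2)^(14/9) ≈ 0.340198; accumulation ratio R = 1/(1−f) ≈ 1.51561.
Loading dose to hit Cmax,ss on first dose: D_load = D_maint·R ≈ 2075 × 1.51561 ≈ 3144.89 mg.

3145 mg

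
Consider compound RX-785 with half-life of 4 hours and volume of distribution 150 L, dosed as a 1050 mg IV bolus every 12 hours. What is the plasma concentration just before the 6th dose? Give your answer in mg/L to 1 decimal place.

1.0 mg/L

f = (1/2)^(τ/t½) = (1/2)^(12/4) ≈ 0.1250.
C₀ = D/Vd = 1050/150 ≈ 7.000 mg/L.
Before the 6th dose, 5 doses have been given. Superposition: Cmin = C₀·(f + f² + … + f^5).
≈ 7.000 × (0.1250 + 0.0156 + 0.0020 + 0.0002 + 0.0000) ≈ 7.000 × 0.1428 ≈ 1.000 mg/L.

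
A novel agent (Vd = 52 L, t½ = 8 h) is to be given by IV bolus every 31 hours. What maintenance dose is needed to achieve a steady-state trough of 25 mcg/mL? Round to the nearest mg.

τ/t½ = 31/8 ≈ 3.875, so f = (1/2)^(31/8) ≈ 0.068157.
Cmin,ss = (D/Vd)·f/(1−f), so D = Cmin,ss·Vd·(1−f)/f.
D = 25 × 52 × (1−f)/f ≈ 25 × 52 × 13.67201 ≈ 17773.61 mg.

17774 mg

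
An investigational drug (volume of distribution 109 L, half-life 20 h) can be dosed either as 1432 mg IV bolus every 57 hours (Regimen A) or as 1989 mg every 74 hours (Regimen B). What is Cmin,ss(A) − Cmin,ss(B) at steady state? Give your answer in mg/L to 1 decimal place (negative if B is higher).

0.6 mg/L

Regimen A: f = (1/2)^(57/20) ≈ 0.1387; Cmin,ss = (1432/109)·f/(1−f) ≈ 2.116 mg/L.
Regimen B: f = (1/2)^(74/20) ≈ 0.0769; Cmin,ss = (1989/109)·f/(1−f) ≈ 1.520 mg/L.
Difference ≈ 2.116 − 1.520 ≈ 0.596 mg/L.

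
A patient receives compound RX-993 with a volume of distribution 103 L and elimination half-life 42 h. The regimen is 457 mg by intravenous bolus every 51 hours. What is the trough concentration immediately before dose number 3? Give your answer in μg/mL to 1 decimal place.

f = (1/2)^(τ/t½) = (1/2)^(51/42) ≈ 0.4310.
C₀ = D/Vd = 457/103 ≈ 4.437 μg/mL.
Before the 3rd dose, 2 doses have been given. Superposition: Cmin = C₀·(f + f²).
≈ 4.437 × (0.4310 + 0.1858) ≈ 4.437 × 0.6168 ≈ 2.737 μg/mL.

2.7 μg/mL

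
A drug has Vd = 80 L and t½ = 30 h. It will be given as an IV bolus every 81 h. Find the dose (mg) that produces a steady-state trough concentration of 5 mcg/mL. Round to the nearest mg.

2199 mg

τ/t½ = 81/30 ≈ 2.7, so f = (1/2)^(81/30) ≈ 0.153893.
Cmin,ss = (D/Vd)·f/(1−f), so D = Cmin,ss·Vd·(1−f)/f.
D = 5 × 80 × (1−f)/f ≈ 5 × 80 × 5.49802 ≈ 2199.21 mg.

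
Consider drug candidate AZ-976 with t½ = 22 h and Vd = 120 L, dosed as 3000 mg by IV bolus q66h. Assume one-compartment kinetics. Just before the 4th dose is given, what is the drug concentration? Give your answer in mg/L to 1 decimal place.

f = (1/2)^(τ/t½) = (1/2)^(66/22) ≈ 0.1250.
C₀ = D/Vd = 3000/120 ≈ 25.000 mg/L.
Before the 4th dose, 3 doses have been given. Superposition: Cmin = C₀·(f + f² + … + f^3).
≈ 25.000 × (0.1250 + 0.0156 + 0.0020) ≈ 25.000 × 0.1426 ≈ 3.565 mg/L.

3.6 mg/L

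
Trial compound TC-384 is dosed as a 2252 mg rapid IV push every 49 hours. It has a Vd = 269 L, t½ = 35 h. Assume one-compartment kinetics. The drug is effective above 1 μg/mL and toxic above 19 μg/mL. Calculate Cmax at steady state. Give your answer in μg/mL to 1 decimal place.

k = ln2/t½ = ln2/35 ≈ 0.019804 h⁻¹; fraction remaining f = e^(−kτ) = e^(−0.019804×49) ≈ 0.3789.
At steady state, accumulation factor R = 1/(1 − e^(−kτ)) ≈ 1.6100.
Single-dose peak C₀ = D/Vd = 2252/269 ≈ 8.372 μg/mL.
Steady-state peak Cmax,ss = C₀·R ≈ 8.372 × 1.6100 ≈ 13.479 μg/mL.
Peak 13.5 μg/mL vs MTC 19 μg/mL: below toxic threshold.

13.5 μg/mL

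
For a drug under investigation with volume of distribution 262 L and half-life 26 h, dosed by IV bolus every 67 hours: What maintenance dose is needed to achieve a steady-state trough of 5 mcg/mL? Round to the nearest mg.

6506 mg

τ/t½ = 67/26 ≈ 2.5769, so f = (1/2)^(67/26) ≈ 0.167598.
Cmin,ss = (D/Vd)·f/(1−f), so D = Cmin,ss·Vd·(1−f)/f.
D = 5 × 262 × (1−f)/f ≈ 5 × 262 × 4.96666 ≈ 6506.32 mg.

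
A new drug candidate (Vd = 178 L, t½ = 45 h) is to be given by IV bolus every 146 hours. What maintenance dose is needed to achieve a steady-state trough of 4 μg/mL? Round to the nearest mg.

τ/t½ = 146/45 ≈ 3.2444, so f = (1/2)^(146/45) ≈ 0.105518.
Cmin,ss = (D/Vd)·f/(1−f), so D = Cmin,ss·Vd·(1−f)/f.
D = 4 × 178 × (1−f)/f ≈ 4 × 178 × 8.47706 ≈ 6035.67 mg.

6036 mg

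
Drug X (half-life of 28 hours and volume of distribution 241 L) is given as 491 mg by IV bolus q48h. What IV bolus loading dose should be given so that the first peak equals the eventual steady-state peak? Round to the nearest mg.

706 mg

f = (1/2)^(48/28) ≈ 0.304753; accumulation ratio R = 1/(1−f) ≈ 1.43834.
Loading dose to hit Cmax,ss on first dose: D_load = D_maint·R ≈ 491 × 1.43834 ≈ 706.22 mg.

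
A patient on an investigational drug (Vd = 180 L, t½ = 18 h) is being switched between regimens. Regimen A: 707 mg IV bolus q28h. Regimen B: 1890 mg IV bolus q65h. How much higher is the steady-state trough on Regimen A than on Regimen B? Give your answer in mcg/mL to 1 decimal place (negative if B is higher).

Regimen A: f = (1/2)^(28/18) ≈ 0.3402; Cmin,ss = (707/180)·f/(1−f) ≈ 2.025 mcg/mL.
Regimen B: f = (1/2)^(65/18) ≈ 0.0818; Cmin,ss = (1890/180)·f/(1−f) ≈ 0.935 mcg/mL.
Difference ≈ 2.025 − 0.935 ≈ 1.090 mcg/mL.

1.1 mcg/mL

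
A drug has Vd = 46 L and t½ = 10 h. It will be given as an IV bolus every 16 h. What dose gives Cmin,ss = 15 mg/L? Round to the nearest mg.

τ/t½ = 16/10 ≈ 1.6, so f = (1/2)^(16/10) ≈ 0.329877.
Cmin,ss = (D/Vd)·f/(1−f), so D = Cmin,ss·Vd·(1−f)/f.
D = 15 × 46 × (1−f)/f ≈ 15 × 46 × 2.03143 ≈ 1401.69 mg.

1402 mg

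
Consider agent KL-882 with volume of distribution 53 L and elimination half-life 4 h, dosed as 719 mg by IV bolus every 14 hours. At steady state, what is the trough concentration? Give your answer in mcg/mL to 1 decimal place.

Over one 14-h interval, 14/4 ≈ 3.5 half-lives elapse, leaving f ≈ 0.0884 of each dose.
Each bolus raises the concentration by D/Vd = 719/53 ≈ 13.566 mcg/mL.
Steady-state trough Cmin,ss = C₀·f/(1−f) ≈ 13.566 × 0.0884/0.9116 ≈ 1.316 mcg/mL.

1.3 mcg/mL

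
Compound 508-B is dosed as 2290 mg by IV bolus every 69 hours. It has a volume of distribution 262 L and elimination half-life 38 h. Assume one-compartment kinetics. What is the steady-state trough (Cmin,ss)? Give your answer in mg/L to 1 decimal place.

Over one 69-h interval, 69/38 ≈ 1.8158 half-lives elapse, leaving f ≈ 0.2840 of each dose.
Each bolus raises the concentration by D/Vd = 2290/262 ≈ 8.740 mg/L.
Steady-state trough Cmin,ss = C₀·f/(1−f) ≈ 8.740 × 0.2840/0.7160 ≈ 3.467 mg/L.

3.5 mg/L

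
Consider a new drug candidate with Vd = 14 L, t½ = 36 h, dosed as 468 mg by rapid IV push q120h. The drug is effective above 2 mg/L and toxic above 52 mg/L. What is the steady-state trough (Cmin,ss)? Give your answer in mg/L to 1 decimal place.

Over one 120-h interval, 120/36 ≈ 3.3333 half-lives elapse, leaving f ≈ 0.0992 of each dose.
At steady state, accumulation factor R = 1/(1 − e^(−kτ)) ≈ 1.1101.
Each bolus raises the concentration by D/Vd = 468/14 ≈ 33.429 mg/L.
Steady-state peak Cmax,ss = C₀·R ≈ 33.429 × 1.1101 ≈ 37.110 mg/L.
Steady-state trough Cmin,ss = Cmax,ss·f ≈ 37.110 × 0.0992 ≈ 3.681 mg/L.
Trough 3.7 mg/L vs MEC 2 mg/L: adequate.

3.7 mg/L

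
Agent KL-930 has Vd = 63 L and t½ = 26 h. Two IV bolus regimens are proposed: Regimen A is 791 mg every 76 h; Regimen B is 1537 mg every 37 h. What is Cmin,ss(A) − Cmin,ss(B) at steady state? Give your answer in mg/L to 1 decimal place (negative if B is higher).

Regimen A: f = (1/2)^(76/26) ≈ 0.1318; Cmin,ss = (791/63)·f/(1−f) ≈ 1.906 mg/L.
Regimen B: f = (1/2)^(37/26) ≈ 0.3729; Cmin,ss = (1537/63)·f/(1−f) ≈ 14.507 mg/L.
Difference ≈ 1.906 − 14.507 ≈ -12.601 mg/L.

-12.6 mg/L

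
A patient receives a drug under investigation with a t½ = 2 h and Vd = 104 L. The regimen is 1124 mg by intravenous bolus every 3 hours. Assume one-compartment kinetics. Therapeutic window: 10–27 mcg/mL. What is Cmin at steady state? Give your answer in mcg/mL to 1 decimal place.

5.9 mcg/mL

τ/t½ = 3/2 ≈ 1.5, so fraction remaining f = (1/2)^(3/2) ≈ 0.3536.
Single-dose peak C₀ = D/Vd = 1124/104 ≈ 10.808 mcg/mL.
Steady-state trough Cmin,ss = C₀·f/(1−f) ≈ 10.808 × 0.3536/0.6464 ≈ 5.912 mcg/mL.
Trough 5.9 mcg/mL vs MEC 10 mcg/mL: subtherapeutic.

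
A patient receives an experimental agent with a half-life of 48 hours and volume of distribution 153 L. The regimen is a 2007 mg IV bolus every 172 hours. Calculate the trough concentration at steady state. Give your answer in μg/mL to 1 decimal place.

k = ln2/t½ = ln2/48 ≈ 0.014441 h⁻¹; fraction remaining f = e^(−kτ) = e^(−0.014441×172) ≈ 0.0834.
Accumulation ratio R = 1/(1 − f) ≈ 1/0.9166 ≈ 1.0910.
Each bolus raises the concentration by D/Vd = 2007/153 ≈ 13.118 μg/mL.
Steady-state peak Cmax,ss = C₀·R ≈ 13.118 × 1.0910 ≈ 14.312 μg/mL.
Steady-state trough Cmin,ss = Cmax,ss·f ≈ 14.312 × 0.0834 ≈ 1.194 μg/mL.

1.2 μg/mL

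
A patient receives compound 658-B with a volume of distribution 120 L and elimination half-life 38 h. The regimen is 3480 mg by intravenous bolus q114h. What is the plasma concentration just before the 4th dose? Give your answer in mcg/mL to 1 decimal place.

4.1 mcg/mL

f = (1/2)^(τ/t½) = (1/2)^(114/38) ≈ 0.1250.
C₀ = D/Vd = 3480/120 ≈ 29.000 mcg/mL.
Before the 4th dose, 3 doses have been given. Superposition: Cmin = C₀·(f + f² + … + f^3).
≈ 29.000 × (0.1250 + 0.0156 + 0.0020) ≈ 29.000 × 0.1426 ≈ 4.135 mcg/mL.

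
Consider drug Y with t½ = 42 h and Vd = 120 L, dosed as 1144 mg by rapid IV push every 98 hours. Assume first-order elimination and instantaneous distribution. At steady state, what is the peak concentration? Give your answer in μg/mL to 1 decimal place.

Over one 98-h interval, 98/42 ≈ 2.3333 half-lives elapse, leaving f ≈ 0.1984 of each dose.
At steady state, accumulation factor R = 1/(1 − e^(−kτ)) ≈ 1.2475.
Each bolus raises the concentration by D/Vd = 1144/120 ≈ 9.533 μg/mL.
Steady-state peak Cmax,ss = C₀·R ≈ 9.533 × 1.2475 ≈ 11.892 μg/mL.

11.9 μg/mL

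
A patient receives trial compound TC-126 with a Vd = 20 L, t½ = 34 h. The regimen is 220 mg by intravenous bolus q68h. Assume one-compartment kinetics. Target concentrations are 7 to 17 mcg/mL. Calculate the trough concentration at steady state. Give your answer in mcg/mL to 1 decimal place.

The dosing interval is 2 half-lives, so f = 2^(−2) = 0.25.
At steady state, R = 1/(1 − 0.25) = 4/3.
Single-dose peak C₀ = D/Vd = 220/20 = 11 mcg/mL.
Steady-state peak Cmax,ss = C₀·R = 11 × 4/3 ≈ 14.667 mcg/mL.
Steady-state trough Cmin,ss = Cmax,ss·f ≈ 14.667 × 0.25 ≈ 3.667 mcg/mL.
Trough 3.7 mcg/mL vs MEC 7 mcg/mL: subtherapeutic.

3.7 mcg/mL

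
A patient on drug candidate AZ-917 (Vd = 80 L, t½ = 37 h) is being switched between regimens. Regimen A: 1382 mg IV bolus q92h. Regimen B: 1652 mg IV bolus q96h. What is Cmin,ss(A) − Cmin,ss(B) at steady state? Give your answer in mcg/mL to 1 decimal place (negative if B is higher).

-0.3 mcg/mL

Regimen A: f = (1/2)^(92/37) ≈ 0.1784; Cmin,ss = (1382/80)·f/(1−f) ≈ 3.751 mcg/mL.
Regimen B: f = (1/2)^(96/37) ≈ 0.1656; Cmin,ss = (1652/80)·f/(1−f) ≈ 4.098 mcg/mL.
Difference ≈ 3.751 − 4.098 ≈ -0.347 mcg/mL.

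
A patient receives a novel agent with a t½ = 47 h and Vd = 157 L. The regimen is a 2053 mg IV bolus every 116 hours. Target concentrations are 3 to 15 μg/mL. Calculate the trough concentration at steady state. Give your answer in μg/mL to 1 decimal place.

2.9 μg/mL

τ/t½ = 116/47 ≈ 2.4681, so fraction remaining f = (1/2)^(116/47) ≈ 0.1807.
At steady state, accumulation factor R = 1/(1 − e^(−kτ)) ≈ 1.2206.
Each bolus raises the concentration by D/Vd = 2053/157 ≈ 13.076 μg/mL.
Steady-state peak Cmax,ss = C₀·R ≈ 13.076 × 1.2206 ≈ 15.961 μg/mL.
One interval later, Cmin,ss = Cmax,ss·e^(−kτ) ≈ 15.961 × 0.1807 ≈ 2.884 μg/mL.
Trough 2.9 μg/mL vs MEC 3 μg/mL: subtherapeutic.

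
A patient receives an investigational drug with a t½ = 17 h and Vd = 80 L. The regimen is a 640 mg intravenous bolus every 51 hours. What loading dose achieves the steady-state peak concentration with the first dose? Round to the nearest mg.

731 mg

f = (1/2)^(51/17) ≈ 0.125000; accumulation ratio R = 1/(1−f) ≈ 1.14286.
Loading dose to hit Cmax,ss on first dose: D_load = D_maint·R ≈ 640 × 1.14286 ≈ 731.43 mg.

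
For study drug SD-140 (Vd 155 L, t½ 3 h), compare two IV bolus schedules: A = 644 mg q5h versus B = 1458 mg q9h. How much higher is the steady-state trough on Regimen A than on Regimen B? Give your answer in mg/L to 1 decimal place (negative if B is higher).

0.6 mg/L

Regimen A: f = (1/2)^(5/3) ≈ 0.3150; Cmin,ss = (644/155)·f/(1−f) ≈ 1.911 mg/L.
Regimen B: f = (1/2)^(9/3) ≈ 0.1250; Cmin,ss = (1458/155)·f/(1−f) ≈ 1.344 mg/L.
Difference ≈ 1.911 − 1.344 ≈ 0.567 mg/L.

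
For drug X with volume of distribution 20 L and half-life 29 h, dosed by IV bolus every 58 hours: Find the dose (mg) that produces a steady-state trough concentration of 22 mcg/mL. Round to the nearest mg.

τ/t½ = 58/29 ≈ 2, so f = (1/2)^(58/29) ≈ 0.250000.
Cmin,ss = (D/Vd)·f/(1−f), so D = Cmin,ss·Vd·(1−f)/f.
D = 22 × 20 × (1−f)/f ≈ 22 × 20 × 3.00000 ≈ 1320.00 mg.

1320 mg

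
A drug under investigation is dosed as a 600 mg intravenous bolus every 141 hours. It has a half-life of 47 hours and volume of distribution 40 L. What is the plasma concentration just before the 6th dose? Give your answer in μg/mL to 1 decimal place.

f = (1/2)^(τ/t½) = (1/2)^(141/47) ≈ 0.1250.
C₀ = D/Vd = 600/40 ≈ 15.000 μg/mL.
Before the 6th dose, 5 doses have been given. Superposition: Cmin = C₀·(f + f² + … + f^5).
≈ 15.000 × (0.1250 + 0.0156 + 0.0020 + 0.0002 + 0.0000) ≈ 15.000 × 0.1428 ≈ 2.142 μg/mL.

2.1 μg/mL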